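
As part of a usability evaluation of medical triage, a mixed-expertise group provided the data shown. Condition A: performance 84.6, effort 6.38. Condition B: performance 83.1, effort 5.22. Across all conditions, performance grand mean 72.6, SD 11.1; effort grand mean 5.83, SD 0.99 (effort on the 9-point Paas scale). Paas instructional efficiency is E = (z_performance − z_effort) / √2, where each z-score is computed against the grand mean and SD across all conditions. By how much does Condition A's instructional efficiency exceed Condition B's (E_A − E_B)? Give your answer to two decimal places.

Condition A: z_P = (84.6 − 72.6)/11.1 = 1.0811; z_E = (6.38 − 5.83)/0.99 = 0.5556; E_A = (1.0811 − 0.5556)/√2 = 0.3716.
Condition B: z_P = (83.1 − 72.6)/11.1 = 0.9459; z_E = (5.22 − 5.83)/0.99 = -0.6162; E_B = (0.9459 − (-0.6162))/√2 = 1.1046.
E_A − E_B = 0.3716 − 1.1046 = -0.7330 ≈ -0.73.

-0.73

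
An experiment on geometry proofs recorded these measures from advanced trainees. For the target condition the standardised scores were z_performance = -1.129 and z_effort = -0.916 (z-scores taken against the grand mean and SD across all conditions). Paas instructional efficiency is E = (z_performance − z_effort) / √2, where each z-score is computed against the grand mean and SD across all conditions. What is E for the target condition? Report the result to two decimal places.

z_P − z_E = -1.129 − (-0.916) = -0.2130.
E = -0.2130 / √2 = -0.2130 / 1.41421 = -0.1506 ≈ -0.15.

-0.15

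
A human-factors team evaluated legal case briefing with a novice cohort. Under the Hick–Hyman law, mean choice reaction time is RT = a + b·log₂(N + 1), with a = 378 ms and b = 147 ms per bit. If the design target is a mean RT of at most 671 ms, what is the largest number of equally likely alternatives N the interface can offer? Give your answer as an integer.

Set 378 + 147·log₂(N + 1) ≤ 671.
log₂(N + 1) ≤ (671 − 378) / 147 = 1.9932.
N + 1 ≤ 2^1.9932 = 3.9812.
N ≤ 2.9812, so the largest integer N is 2.

2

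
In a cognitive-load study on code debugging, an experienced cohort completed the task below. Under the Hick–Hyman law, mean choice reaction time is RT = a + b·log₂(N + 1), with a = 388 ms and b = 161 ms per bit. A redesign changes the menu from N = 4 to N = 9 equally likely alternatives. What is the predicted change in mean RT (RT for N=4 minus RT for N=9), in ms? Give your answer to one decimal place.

-161.0

RT(4) = 388 + 161·log₂(5) = 388 + 161·2.3219 = 761.8259 ms.
RT(9) = 388 + 161·log₂(10) = 388 + 161·3.3219 = 922.8259 ms.
Difference = 761.8259 − 922.8259 = -161.0000 ≈ -161.0 ms.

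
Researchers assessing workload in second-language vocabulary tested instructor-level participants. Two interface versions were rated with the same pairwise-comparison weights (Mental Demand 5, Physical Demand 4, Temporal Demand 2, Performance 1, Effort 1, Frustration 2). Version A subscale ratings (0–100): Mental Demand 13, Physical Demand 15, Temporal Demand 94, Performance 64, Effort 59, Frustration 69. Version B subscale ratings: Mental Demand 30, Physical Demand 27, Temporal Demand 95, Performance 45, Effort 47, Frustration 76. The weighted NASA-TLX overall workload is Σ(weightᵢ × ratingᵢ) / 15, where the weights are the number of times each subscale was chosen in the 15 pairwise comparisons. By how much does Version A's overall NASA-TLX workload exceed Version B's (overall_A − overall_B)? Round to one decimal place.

Version A weighted sum = 5·13 + 4·15 + 2·94 + 1·64 + 1·59 + 2·69 = 65 + 60 + 188 + 64 + 59 + 138 = 574; overall_A = 574/15 = 38.2667.
Version B weighted sum = 5·30 + 4·27 + 2·95 + 1·45 + 1·47 + 2·76 = 150 + 108 + 190 + 45 + 47 + 152 = 692; overall_B = 692/15 = 46.1333.
Difference = 38.2667 − 46.1333 = -7.8666 ≈ -7.9.

-7.9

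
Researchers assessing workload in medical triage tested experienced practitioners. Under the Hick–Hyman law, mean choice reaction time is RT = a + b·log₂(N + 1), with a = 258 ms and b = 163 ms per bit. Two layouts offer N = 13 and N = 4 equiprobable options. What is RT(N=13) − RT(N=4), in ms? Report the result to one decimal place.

RT(13) = 258 + 163·log₂(14) = 258 + 163·3.8074 = 878.6062 ms.
RT(4) = 258 + 163·log₂(5) = 258 + 163·2.3219 = 636.4697 ms.
Difference = 878.6062 − 636.4697 = 242.1365 ≈ 242.1 ms.

242.1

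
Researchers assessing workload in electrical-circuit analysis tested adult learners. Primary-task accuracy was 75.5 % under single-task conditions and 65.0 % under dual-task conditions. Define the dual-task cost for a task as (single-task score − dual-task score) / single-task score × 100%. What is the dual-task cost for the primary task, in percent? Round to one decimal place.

13.9

Cost = (75.5 − 65.0) / 75.5 × 100%
     = 10.5000 / 75.5 × 100% = 13.9073%.
≈ 13.9%.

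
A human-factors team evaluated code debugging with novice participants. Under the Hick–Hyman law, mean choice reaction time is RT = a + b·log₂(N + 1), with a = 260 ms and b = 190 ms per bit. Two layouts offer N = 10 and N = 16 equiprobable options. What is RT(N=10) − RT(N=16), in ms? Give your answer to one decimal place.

RT(10) = 260 + 190·log₂(11) = 260 + 190·3.4594 = 917.2860 ms.
RT(16) = 260 + 190·log₂(17) = 260 + 190·4.0875 = 1036.6250 ms.
Difference = 917.2860 − 1036.6250 = -119.3390 ≈ -119.3 ms.

-119.3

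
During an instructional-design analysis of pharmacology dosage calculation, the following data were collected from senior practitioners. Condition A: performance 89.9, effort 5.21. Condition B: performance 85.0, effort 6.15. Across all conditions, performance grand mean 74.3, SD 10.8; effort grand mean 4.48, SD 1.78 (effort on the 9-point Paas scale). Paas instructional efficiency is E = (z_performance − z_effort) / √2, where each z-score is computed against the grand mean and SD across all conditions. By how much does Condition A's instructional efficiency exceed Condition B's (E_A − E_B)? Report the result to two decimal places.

Condition A: z_P = (89.9 − 74.3)/10.8 = 1.4444; z_E = (5.21 − 4.48)/1.78 = 0.4101; E_A = (1.4444 − 0.4101)/√2 = 0.7314.
Condition B: z_P = (85.0 − 74.3)/10.8 = 0.9907; z_E = (6.15 − 4.48)/1.78 = 0.9382; E_B = (0.9907 − 0.9382)/√2 = 0.0371.
E_A − E_B = 0.7314 − 0.0371 = 0.6943 ≈ 0.69.

0.69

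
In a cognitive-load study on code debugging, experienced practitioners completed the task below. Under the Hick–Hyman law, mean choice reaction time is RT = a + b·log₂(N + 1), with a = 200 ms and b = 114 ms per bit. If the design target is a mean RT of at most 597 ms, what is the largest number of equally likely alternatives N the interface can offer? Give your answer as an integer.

10

Set 200 + 114·log₂(N + 1) ≤ 597.
log₂(N + 1) ≤ (597 − 200) / 114 = 3.4825.
N + 1 ≤ 2^3.4825 = 11.1773.
N ≤ 10.1773, so the largest integer N is 10.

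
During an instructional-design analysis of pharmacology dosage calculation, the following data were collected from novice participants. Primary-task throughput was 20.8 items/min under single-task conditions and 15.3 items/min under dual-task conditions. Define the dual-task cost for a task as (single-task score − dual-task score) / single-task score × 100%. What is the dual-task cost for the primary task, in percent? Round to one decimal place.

Cost = (20.8 − 15.3) / 20.8 × 100%
     = 5.5000 / 20.8 × 100% = 26.4423%.
≈ 26.4%.

26.4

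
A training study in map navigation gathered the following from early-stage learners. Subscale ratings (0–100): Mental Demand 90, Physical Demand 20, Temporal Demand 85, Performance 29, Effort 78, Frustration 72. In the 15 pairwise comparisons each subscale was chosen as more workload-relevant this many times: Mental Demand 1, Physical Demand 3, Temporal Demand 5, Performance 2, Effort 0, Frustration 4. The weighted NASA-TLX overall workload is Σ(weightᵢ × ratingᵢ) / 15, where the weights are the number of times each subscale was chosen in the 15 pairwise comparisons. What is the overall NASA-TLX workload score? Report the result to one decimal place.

61.4

The tallies are the weights (they sum to 15).
Weighted sum = 1·90 + 3·20 + 5·85 + 2·29 + 0·78 + 4·72
            = 90 + 60 + 425 + 58 + 0 + 288 = 921.
Overall workload = 921 / 15 = 61.4000 ≈ 61.4.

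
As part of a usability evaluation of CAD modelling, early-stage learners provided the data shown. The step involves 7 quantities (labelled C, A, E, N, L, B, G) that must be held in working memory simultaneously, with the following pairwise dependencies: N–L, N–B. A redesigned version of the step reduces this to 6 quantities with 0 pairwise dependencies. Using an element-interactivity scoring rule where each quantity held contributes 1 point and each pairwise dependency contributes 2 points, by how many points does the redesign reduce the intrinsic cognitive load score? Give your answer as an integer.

Original: 7 × 1 + 2 × 2 = 7 + 4 = 11.
Redesigned: 6 × 1 + 0 × 2 = 6 + 0 = 6.
Reduction = 11 − 6 = 5.

5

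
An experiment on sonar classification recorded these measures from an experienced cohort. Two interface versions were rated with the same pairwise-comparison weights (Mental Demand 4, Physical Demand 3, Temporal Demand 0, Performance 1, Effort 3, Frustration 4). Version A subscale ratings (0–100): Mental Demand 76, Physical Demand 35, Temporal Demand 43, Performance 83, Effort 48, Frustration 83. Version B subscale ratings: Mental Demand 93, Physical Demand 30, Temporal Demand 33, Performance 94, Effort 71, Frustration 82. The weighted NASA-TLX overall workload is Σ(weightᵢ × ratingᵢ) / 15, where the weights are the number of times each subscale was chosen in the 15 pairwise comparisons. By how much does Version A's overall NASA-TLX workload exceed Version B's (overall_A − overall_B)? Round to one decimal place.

Version A weighted sum = 4·76 + 3·35 + 0·43 + 1·83 + 3·48 + 4·83 = 304 + 105 + 0 + 83 + 144 + 332 = 968; overall_A = 968/15 = 64.5333.
Version B weighted sum = 4·93 + 3·30 + 0·33 + 1·94 + 3·71 + 4·82 = 372 + 90 + 0 + 94 + 213 + 328 = 1097; overall_B = 1097/15 = 73.1333.
Difference = 64.5333 − 73.1333 = -8.6000 ≈ -8.6.

-8.6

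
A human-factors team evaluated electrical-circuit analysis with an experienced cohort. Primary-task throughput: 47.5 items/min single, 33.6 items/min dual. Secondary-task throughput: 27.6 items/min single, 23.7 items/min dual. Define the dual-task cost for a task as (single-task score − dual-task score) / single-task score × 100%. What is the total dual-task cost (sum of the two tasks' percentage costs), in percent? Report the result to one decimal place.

43.4

Primary cost = (47.5 − 33.6) / 47.5 × 100% = 29.2632%.
Secondary cost = (27.6 − 23.7) / 27.6 × 100% = 14.1304%.
Total = 29.2632% + 14.1304% = 43.3936% ≈ 43.4%.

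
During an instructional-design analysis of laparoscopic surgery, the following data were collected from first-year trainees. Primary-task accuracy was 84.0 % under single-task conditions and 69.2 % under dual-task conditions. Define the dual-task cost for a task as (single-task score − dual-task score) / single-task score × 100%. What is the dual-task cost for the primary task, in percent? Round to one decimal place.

Cost = (84.0 − 69.2) / 84.0 × 100%
     = 14.8000 / 84.0 × 100% = 17.6190%.
≈ 17.6%.

17.6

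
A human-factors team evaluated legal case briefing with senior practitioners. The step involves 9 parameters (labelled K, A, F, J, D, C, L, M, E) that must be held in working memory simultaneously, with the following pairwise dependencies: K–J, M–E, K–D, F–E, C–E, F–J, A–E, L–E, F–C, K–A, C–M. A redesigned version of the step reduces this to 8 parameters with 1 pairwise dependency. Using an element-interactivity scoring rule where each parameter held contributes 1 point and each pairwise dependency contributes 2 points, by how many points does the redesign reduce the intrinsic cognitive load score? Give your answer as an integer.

Original: 9 × 1 + 11 × 2 = 9 + 22 = 31.
Redesigned: 8 × 1 + 1 × 2 = 8 + 2 = 10.
Reduction = 31 − 10 = 21.

21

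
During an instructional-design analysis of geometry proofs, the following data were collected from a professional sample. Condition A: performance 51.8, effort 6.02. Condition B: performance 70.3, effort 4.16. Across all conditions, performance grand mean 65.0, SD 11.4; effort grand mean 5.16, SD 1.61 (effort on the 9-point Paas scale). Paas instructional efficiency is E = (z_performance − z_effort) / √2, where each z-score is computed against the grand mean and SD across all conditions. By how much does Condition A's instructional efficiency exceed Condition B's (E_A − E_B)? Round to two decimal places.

-1.96

Condition A: z_P = (51.8 − 65.0)/11.4 = -1.1579; z_E = (6.02 − 5.16)/1.61 = 0.5342; E_A = (-1.1579 − 0.5342)/√2 = -1.1965.
Condition B: z_P = (70.3 − 65.0)/11.4 = 0.4649; z_E = (4.16 − 5.16)/1.61 = -0.6211; E_B = (0.4649 − (-0.6211))/√2 = 0.7679.
E_A − E_B = -1.1965 − 0.7679 = -1.9644 ≈ -1.96.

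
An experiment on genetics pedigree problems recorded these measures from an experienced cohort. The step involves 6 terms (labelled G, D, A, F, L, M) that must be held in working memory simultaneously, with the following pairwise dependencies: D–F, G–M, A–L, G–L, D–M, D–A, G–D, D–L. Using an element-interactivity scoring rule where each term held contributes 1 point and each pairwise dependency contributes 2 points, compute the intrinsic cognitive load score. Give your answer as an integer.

22

Count of terms held simultaneously: 6.
Count of pairwise dependencies listed: 8.
Element contribution: 6 × 1 = 6.
Interaction contribution: 8 × 2 = 16.
Intrinsic load = 6 + 16 = 22.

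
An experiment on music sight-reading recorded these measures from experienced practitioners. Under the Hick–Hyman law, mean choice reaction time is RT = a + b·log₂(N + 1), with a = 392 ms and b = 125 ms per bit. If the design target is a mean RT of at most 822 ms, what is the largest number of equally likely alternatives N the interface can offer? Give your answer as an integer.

9

Set 392 + 125·log₂(N + 1) ≤ 822.
log₂(N + 1) ≤ (822 − 392) / 125 = 3.4400.
N + 1 ≤ 2^3.4400 = 10.8528.
N ≤ 9.8528, so the largest integer N is 9.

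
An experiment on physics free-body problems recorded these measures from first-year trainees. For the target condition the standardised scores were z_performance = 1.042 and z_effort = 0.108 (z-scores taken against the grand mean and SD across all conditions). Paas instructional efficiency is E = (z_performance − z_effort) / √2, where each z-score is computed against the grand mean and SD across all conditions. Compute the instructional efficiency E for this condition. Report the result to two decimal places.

0.66

z_P − z_E = 1.042 − 0.108 = 0.9340.
E = 0.9340 / √2 = 0.9340 / 1.41421 = 0.6604 ≈ 0.66.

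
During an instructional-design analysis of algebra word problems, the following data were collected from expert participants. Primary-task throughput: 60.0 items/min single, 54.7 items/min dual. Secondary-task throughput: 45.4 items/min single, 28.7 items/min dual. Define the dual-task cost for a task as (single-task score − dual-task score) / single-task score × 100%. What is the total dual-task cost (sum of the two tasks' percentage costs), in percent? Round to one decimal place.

Primary cost = (60.0 − 54.7) / 60.0 × 100% = 8.8333%.
Secondary cost = (45.4 − 28.7) / 45.4 × 100% = 36.7841%.
Total = 8.8333% + 36.7841% = 45.6174% ≈ 45.6%.

45.6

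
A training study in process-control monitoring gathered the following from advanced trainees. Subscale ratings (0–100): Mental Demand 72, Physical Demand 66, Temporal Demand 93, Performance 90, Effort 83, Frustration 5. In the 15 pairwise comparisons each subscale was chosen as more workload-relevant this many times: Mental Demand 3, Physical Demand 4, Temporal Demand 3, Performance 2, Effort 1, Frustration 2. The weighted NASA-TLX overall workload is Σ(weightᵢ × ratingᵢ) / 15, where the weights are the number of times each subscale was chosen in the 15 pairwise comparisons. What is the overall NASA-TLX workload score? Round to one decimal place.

68.8

The tallies are the weights (they sum to 15).
Weighted sum = 3·72 + 4·66 + 3·93 + 2·90 + 1·83 + 2·5
            = 216 + 264 + 279 + 180 + 83 + 10 = 1032.
Overall workload = 1032 / 15 = 68.8000 ≈ 68.8.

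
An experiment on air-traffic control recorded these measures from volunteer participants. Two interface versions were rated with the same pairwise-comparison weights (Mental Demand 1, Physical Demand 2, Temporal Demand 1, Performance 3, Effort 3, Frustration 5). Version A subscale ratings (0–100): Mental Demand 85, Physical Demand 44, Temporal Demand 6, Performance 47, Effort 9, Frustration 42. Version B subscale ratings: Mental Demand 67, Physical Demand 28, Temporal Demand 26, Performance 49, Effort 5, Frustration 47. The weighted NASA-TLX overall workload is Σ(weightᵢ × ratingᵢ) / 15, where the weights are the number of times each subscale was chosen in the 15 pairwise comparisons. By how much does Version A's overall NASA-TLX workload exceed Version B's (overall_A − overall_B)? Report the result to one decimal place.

0.7

Version A weighted sum = 1·85 + 2·44 + 1·6 + 3·47 + 3·9 + 5·42 = 85 + 88 + 6 + 141 + 27 + 210 = 557; overall_A = 557/15 = 37.1333.
Version B weighted sum = 1·67 + 2·28 + 1·26 + 3·49 + 3·5 + 5·47 = 67 + 56 + 26 + 147 + 15 + 235 = 546; overall_B = 546/15 = 36.4000.
Difference = 37.1333 − 36.4000 = 0.7333 ≈ 0.7.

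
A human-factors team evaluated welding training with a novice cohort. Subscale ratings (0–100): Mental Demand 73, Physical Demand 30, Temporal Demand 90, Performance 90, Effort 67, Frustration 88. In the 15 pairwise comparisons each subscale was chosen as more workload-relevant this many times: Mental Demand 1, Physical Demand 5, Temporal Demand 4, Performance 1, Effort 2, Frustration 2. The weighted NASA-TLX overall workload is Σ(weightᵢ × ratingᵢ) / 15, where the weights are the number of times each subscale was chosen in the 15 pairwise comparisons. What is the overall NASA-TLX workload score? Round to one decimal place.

The tallies are the weights (they sum to 15).
Weighted sum = 1·73 + 5·30 + 4·90 + 1·90 + 2·67 + 2·88
            = 73 + 150 + 360 + 90 + 134 + 176 = 983.
Overall workload = 983 / 15 = 65.5333 ≈ 65.5.

65.5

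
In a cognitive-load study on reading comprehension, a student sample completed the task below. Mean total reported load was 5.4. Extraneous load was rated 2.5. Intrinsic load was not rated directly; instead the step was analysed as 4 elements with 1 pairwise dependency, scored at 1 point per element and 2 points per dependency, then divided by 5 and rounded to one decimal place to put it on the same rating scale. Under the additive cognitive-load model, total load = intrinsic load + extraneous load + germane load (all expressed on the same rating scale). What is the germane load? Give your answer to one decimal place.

Intrinsic (element-interactivity): (4 × 1 + 1 × 2) / 5 = 6 / 5 = 1.2000 → 1.2.
germane load = total − intrinsic − extraneous
             = 5.4 − 1.2 − 2.5 = 1.7.

1.7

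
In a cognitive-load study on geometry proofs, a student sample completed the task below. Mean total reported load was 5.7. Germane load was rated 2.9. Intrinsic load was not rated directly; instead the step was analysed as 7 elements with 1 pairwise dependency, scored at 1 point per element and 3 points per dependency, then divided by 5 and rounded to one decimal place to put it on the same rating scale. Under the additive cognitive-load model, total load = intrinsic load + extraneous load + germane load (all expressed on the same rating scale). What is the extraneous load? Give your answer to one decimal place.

0.8

Intrinsic (element-interactivity): (7 × 1 + 1 × 3) / 5 = 10 / 5 = 2.0000 → 2.0.
extraneous load = total − intrinsic − germane
             = 5.7 − 2.0 − 2.9 = 0.8.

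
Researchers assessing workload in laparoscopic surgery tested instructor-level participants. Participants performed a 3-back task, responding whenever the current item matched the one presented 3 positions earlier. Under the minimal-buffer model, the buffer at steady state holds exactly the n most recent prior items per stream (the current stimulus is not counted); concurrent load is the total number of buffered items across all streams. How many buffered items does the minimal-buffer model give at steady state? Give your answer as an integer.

3

The buffer holds the 3 most recent prior items.
Steady-state concurrent load = 3 items.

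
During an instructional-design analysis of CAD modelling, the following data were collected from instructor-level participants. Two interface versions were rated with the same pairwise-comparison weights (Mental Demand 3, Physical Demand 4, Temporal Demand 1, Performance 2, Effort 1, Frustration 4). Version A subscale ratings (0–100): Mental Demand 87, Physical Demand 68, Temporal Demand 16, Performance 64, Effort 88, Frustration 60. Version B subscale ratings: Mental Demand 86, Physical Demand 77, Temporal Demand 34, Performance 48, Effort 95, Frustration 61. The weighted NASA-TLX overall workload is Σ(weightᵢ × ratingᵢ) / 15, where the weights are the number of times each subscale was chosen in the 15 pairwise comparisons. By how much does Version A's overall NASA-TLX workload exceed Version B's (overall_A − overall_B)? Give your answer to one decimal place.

Version A weighted sum = 3·87 + 4·68 + 1·16 + 2·64 + 1·88 + 4·60 = 261 + 272 + 16 + 128 + 88 + 240 = 1005; overall_A = 1005/15 = 67.0000.
Version B weighted sum = 3·86 + 4·77 + 1·34 + 2·48 + 1·95 + 4·61 = 258 + 308 + 34 + 96 + 95 + 244 = 1035; overall_B = 1035/15 = 69.0000.
Difference = 67.0000 − 69.0000 = -2.0000 ≈ -2.0.

-2.0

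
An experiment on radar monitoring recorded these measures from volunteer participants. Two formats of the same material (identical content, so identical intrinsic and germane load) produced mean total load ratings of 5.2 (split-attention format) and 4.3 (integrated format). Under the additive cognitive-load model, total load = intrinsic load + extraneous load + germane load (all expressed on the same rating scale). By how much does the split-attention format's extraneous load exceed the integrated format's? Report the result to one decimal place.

Intrinsic and germane load are equal across formats, so the difference in total load equals the difference in extraneous load.
Extraneous-load difference = 5.2 − 4.3 = 0.9.

0.9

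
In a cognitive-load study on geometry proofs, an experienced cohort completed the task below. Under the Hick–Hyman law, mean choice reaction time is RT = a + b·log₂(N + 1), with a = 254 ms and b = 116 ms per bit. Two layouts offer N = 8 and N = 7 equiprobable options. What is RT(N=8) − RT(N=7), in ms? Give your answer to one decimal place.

RT(8) = 254 + 116·log₂(9) = 254 + 116·3.1699 = 621.7084 ms.
RT(7) = 254 + 116·log₂(8) = 254 + 116·3.0000 = 602.0000 ms.
Difference = 621.7084 − 602.0000 = 19.7084 ≈ 19.7 ms.

19.7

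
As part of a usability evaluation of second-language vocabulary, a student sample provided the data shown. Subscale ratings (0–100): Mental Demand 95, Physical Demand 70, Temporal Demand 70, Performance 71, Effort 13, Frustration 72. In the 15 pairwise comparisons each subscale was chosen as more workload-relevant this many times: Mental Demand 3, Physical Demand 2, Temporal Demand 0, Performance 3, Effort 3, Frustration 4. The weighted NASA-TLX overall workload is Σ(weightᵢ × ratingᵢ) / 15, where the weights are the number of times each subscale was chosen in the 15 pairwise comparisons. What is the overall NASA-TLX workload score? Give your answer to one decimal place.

The tallies are the weights (they sum to 15).
Weighted sum = 3·95 + 2·70 + 0·70 + 3·71 + 3·13 + 4·72
            = 285 + 140 + 0 + 213 + 39 + 288 = 965.
Overall workload = 965 / 15 = 64.3333 ≈ 64.3.

64.3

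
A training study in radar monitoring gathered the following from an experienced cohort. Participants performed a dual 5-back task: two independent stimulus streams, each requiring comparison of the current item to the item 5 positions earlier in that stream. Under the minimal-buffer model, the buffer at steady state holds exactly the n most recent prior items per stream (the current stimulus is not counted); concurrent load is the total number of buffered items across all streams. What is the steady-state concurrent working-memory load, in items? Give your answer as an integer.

Each stream's buffer holds its 5 most recent prior items.
Two independent streams: 2 × 5 = 10 buffered items at steady state.

10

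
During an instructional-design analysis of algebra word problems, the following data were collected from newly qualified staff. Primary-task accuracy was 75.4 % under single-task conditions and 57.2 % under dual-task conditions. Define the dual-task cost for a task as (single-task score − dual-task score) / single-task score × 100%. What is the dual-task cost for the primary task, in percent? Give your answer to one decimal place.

24.1

Cost = (75.4 − 57.2) / 75.4 × 100%
     = 18.2000 / 75.4 × 100% = 24.1379%.
≈ 24.1%.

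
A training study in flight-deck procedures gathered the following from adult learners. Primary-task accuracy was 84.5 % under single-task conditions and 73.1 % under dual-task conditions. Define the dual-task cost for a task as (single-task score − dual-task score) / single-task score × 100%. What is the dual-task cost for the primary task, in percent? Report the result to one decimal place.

13.5

Cost = (84.5 − 73.1) / 84.5 × 100%
     = 11.4000 / 84.5 × 100% = 13.4911%.
≈ 13.5%.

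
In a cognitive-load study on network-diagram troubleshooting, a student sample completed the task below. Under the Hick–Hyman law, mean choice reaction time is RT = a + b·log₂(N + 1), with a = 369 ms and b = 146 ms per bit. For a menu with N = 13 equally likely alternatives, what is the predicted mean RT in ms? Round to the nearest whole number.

log₂(13 + 1) = log₂(14) = 3.8074.
RT = 369 + 146 × 3.8074 = 369 + 555.8804 = 924.8804 ms.
≈ 925 ms.

925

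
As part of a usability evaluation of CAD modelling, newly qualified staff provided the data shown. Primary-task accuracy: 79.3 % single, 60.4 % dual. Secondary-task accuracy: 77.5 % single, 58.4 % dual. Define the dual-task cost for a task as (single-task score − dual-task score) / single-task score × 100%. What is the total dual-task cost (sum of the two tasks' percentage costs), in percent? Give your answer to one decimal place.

48.5

Primary cost = (79.3 − 60.4) / 79.3 × 100% = 23.8335%.
Secondary cost = (77.5 − 58.4) / 77.5 × 100% = 24.6452%.
Total = 23.8335% + 24.6452% = 48.4787% ≈ 48.5%.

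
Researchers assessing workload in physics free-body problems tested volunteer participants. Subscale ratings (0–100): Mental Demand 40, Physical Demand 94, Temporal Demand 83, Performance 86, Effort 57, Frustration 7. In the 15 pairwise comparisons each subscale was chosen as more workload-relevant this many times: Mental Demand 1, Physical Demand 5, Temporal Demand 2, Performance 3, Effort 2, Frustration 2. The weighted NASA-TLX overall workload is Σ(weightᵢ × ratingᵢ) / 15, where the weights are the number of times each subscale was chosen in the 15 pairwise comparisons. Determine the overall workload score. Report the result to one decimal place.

70.8

The tallies are the weights (they sum to 15).
Weighted sum = 1·40 + 5·94 + 2·83 + 3·86 + 2·57 + 2·7
            = 40 + 470 + 166 + 258 + 114 + 14 = 1062.
Overall workload = 1062 / 15 = 70.8000 ≈ 70.8.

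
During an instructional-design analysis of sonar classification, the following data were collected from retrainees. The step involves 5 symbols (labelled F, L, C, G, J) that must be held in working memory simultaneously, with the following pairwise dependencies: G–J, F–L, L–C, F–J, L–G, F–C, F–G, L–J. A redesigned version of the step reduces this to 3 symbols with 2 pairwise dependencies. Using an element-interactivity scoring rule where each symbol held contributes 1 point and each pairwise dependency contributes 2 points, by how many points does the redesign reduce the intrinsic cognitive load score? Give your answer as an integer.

14

Original: 5 × 1 + 8 × 2 = 5 + 16 = 21.
Redesigned: 3 × 1 + 2 × 2 = 3 + 4 = 7.
Reduction = 21 − 7 = 14.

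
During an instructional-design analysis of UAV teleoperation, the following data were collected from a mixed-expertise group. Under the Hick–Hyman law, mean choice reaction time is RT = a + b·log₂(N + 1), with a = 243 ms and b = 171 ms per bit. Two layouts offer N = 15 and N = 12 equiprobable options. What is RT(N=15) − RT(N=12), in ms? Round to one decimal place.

RT(15) = 243 + 171·log₂(16) = 243 + 171·4.0000 = 927.0000 ms.
RT(12) = 243 + 171·log₂(13) = 243 + 171·3.7004 = 875.7684 ms.
Difference = 927.0000 − 875.7684 = 51.2316 ≈ 51.2 ms.

51.2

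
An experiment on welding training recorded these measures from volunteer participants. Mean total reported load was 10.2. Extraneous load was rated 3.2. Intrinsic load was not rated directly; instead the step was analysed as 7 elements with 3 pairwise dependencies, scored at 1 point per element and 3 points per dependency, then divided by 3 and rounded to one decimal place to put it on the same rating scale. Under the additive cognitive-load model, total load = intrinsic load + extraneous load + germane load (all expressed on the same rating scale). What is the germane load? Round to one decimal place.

1.7

Intrinsic (element-interactivity): (7 × 1 + 3 × 3) / 3 = 16 / 3 = 5.3333 → 5.3.
germane load = total − intrinsic − extraneous
             = 10.2 − 5.3 − 3.2 = 1.7.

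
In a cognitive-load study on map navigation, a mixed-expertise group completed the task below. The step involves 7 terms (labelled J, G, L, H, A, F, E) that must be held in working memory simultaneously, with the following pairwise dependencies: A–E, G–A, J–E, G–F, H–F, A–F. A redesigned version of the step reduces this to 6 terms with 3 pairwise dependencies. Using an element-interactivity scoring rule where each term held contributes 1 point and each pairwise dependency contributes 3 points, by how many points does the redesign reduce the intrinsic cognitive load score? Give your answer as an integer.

Original: 7 × 1 + 6 × 3 = 7 + 18 = 25.
Redesigned: 6 × 1 + 3 × 3 = 6 + 9 = 15.
Reduction = 25 − 15 = 10.

10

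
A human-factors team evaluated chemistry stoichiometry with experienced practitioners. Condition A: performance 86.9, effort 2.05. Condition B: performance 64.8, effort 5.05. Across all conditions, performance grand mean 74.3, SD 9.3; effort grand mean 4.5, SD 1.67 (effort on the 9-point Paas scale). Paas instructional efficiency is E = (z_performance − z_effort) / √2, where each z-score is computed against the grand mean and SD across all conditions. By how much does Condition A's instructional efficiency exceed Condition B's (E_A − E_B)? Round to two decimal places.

2.95

Condition A: z_P = (86.9 − 74.3)/9.3 = 1.3548; z_E = (2.05 − 4.5)/1.67 = -1.4671; E_A = (1.3548 − (-1.4671))/√2 = 1.9954.
Condition B: z_P = (64.8 − 74.3)/9.3 = -1.0215; z_E = (5.05 − 4.5)/1.67 = 0.3293; E_B = (-1.0215 − 0.3293)/√2 = -0.9552.
E_A − E_B = 1.9954 − (-0.9552) = 2.9506 ≈ 2.95.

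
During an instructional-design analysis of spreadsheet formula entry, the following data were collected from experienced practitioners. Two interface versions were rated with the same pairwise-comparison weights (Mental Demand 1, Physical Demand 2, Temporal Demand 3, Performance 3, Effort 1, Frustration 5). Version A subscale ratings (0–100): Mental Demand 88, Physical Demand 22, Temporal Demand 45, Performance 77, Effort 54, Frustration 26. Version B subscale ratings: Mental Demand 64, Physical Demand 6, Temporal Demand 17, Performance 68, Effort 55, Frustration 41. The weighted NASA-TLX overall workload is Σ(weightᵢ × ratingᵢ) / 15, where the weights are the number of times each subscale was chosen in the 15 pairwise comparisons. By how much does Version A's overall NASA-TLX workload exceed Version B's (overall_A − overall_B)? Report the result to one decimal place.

Version A weighted sum = 1·88 + 2·22 + 3·45 + 3·77 + 1·54 + 5·26 = 88 + 44 + 135 + 231 + 54 + 130 = 682; overall_A = 682/15 = 45.4667.
Version B weighted sum = 1·64 + 2·6 + 3·17 + 3·68 + 1·55 + 5·41 = 64 + 12 + 51 + 204 + 55 + 205 = 591; overall_B = 591/15 = 39.4000.
Difference = 45.4667 − 39.4000 = 6.0667 ≈ 6.1.

6.1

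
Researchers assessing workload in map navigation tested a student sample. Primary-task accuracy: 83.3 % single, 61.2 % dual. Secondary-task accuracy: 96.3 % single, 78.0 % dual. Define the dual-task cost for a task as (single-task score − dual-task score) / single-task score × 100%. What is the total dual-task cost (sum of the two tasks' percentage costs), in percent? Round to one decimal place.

45.5

Primary cost = (83.3 − 61.2) / 83.3 × 100% = 26.5306%.
Secondary cost = (96.3 − 78.0) / 96.3 × 100% = 19.0031%.
Total = 26.5306% + 19.0031% = 45.5337% ≈ 45.5%.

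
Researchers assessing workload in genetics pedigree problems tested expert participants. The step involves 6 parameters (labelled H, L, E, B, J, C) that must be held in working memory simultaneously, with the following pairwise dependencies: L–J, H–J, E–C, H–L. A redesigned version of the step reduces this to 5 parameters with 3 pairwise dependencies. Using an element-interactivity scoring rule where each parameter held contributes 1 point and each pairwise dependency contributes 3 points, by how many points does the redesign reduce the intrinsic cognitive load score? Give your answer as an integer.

Original: 6 × 1 + 4 × 3 = 6 + 12 = 18.
Redesigned: 5 × 1 + 3 × 3 = 5 + 9 = 14.
Reduction = 18 − 14 = 4.

4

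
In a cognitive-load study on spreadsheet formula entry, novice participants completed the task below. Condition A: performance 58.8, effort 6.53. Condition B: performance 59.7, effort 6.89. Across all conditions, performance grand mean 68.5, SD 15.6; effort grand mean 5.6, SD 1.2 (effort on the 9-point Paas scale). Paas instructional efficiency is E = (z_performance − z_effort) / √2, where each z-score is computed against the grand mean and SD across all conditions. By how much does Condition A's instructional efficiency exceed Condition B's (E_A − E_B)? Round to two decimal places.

Condition A: z_P = (58.8 − 68.5)/15.6 = -0.6218; z_E = (6.53 − 5.6)/1.2 = 0.7750; E_A = (-0.6218 − 0.7750)/√2 = -0.9877.
Condition B: z_P = (59.7 − 68.5)/15.6 = -0.5641; z_E = (6.89 − 5.6)/1.2 = 1.0750; E_B = (-0.5641 − 1.0750)/√2 = -1.1590.
E_A − E_B = -0.9877 − (-1.1590) = 0.1713 ≈ 0.17.

0.17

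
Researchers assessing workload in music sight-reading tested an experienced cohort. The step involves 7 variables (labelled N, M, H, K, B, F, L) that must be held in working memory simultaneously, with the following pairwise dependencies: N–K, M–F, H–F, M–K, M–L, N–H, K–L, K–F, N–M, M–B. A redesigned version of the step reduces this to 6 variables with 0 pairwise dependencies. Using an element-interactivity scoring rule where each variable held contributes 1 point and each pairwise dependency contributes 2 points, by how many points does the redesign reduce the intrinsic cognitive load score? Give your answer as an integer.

Original: 7 × 1 + 10 × 2 = 7 + 20 = 27.
Redesigned: 6 × 1 + 0 × 2 = 6 + 0 = 6.
Reduction = 27 − 6 = 21.

21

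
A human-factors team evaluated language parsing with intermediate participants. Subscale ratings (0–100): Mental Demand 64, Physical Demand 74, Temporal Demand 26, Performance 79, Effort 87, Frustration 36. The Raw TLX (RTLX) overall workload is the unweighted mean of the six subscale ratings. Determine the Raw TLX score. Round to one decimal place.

61.0

Sum of ratings = 64 + 74 + 26 + 79 + 87 + 36 = 366.
RTLX = 366 / 6 = 61.0000 ≈ 61.0.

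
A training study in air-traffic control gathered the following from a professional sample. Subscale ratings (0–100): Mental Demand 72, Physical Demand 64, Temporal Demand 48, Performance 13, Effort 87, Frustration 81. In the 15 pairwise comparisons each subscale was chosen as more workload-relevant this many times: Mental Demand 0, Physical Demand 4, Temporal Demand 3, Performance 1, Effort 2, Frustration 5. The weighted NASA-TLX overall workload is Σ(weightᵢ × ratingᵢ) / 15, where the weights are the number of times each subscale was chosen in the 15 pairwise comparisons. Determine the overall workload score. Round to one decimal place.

The tallies are the weights (they sum to 15).
Weighted sum = 0·72 + 4·64 + 3·48 + 1·13 + 2·87 + 5·81
            = 0 + 256 + 144 + 13 + 174 + 405 = 992.
Overall workload = 992 / 15 = 66.1333 ≈ 66.1.

66.1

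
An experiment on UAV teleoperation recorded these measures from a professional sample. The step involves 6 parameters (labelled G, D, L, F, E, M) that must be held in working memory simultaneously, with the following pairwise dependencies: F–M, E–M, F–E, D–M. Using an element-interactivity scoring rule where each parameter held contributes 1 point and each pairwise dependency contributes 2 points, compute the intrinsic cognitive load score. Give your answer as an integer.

14

Count of parameters held simultaneously: 6.
Count of pairwise dependencies listed: 4.
Element contribution: 6 × 1 = 6.
Interaction contribution: 4 × 2 = 8.
Intrinsic load = 6 + 8 = 14.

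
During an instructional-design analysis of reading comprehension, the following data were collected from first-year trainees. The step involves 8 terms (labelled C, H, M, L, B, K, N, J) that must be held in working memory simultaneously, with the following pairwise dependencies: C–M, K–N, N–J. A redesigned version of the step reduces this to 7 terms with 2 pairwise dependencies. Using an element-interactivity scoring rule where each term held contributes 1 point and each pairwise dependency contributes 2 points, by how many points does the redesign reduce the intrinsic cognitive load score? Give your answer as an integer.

Original: 8 × 1 + 3 × 2 = 8 + 6 = 14.
Redesigned: 7 × 1 + 2 × 2 = 7 + 4 = 11.
Reduction = 14 − 11 = 3.

3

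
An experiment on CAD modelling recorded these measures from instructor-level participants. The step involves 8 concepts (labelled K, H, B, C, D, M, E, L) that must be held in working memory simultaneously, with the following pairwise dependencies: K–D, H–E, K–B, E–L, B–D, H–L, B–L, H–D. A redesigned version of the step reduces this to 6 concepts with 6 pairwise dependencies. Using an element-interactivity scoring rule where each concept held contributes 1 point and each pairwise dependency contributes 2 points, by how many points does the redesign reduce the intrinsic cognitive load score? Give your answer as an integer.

Original: 8 × 1 + 8 × 2 = 8 + 16 = 24.
Redesigned: 6 × 1 + 6 × 2 = 6 + 12 = 18.
Reduction = 24 − 18 = 6.

6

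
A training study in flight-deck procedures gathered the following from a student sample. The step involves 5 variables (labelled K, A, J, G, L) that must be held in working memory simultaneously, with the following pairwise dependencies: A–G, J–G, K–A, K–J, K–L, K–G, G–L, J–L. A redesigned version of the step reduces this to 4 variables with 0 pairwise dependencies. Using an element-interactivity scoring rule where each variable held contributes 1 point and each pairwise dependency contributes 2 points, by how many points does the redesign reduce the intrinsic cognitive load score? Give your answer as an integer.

Original: 5 × 1 + 8 × 2 = 5 + 16 = 21.
Redesigned: 4 × 1 + 0 × 2 = 4 + 0 = 4.
Reduction = 21 − 4 = 17.

17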